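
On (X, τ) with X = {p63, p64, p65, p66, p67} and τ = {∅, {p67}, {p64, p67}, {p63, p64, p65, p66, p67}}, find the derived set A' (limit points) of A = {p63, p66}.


A' = {p63, p65, p66}

For each x ∈ X, list the open sets U ∈ τ with x ∈ U, then check whether U ∩ (A ∖ {x}) ≠ ∅ for every such U.
  x = p63: opens ∋ x are {p63, p64, p65, p66, p67}; each meets A ∖ {p63}, so x IS a limit point.
  x = p64: open {p64, p67} ∋ x has {p64, p67} ∩ (A ∖ {p64}) = ∅, so x is NOT a limit point.
  x = p65: opens ∋ x are {p63, p64, p65, p66, p67}; each meets A ∖ {p65}, so x IS a limit point.
  x = p66: opens ∋ x are {p63, p64, p65, p66, p67}; each meets A ∖ {p66}, so x IS a limit point.
  x = p67: open {p67} ∋ x has {p67} ∩ (A ∖ {p67}) = ∅, so x is NOT a limit point.
Collecting: A' = {p63, p65, p66}.


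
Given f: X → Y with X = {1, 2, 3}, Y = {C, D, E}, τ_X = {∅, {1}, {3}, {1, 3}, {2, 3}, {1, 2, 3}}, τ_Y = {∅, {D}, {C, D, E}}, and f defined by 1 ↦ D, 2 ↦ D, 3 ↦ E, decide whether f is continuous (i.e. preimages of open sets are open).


f is NOT continuous.

Compute f^{-1}(U) for each U ∈ τ_Y:
  U = ∅: f^{-1}(U) = ∅ ∈ τ_X ✓.
  U = {D}: f^{-1}(U) = {1, 2} ∉ τ_X ✗.
  U = {C, D, E}: f^{-1}(U) = {1, 2, 3} ∈ τ_X ✓.
Found U = {D} with f^{-1}(U) = {1, 2} not in τ_X. Therefore f is NOT continuous.


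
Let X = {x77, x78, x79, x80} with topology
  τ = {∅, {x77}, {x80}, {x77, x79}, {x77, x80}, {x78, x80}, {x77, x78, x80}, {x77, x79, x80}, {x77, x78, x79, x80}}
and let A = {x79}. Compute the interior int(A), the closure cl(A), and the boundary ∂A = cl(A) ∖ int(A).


int(A) = ∅, cl(A) = {x79}, ∂A = {x79}.

Closed sets in (X, τ) are complements of opens:
  closed(X, τ) = {∅, {x78}, {x79}, {x77, x79}, {x78, x79}, {x78, x80}, {x77, x78, x79}, {x78, x79, x80}, {x77, x78, x79, x80}}.
int(A) = ⋃ {U ∈ τ : U ⊆ A}. Opens contained in A: ∅.
Taking the union of these: int(A) = ∅.
cl(A) = ⋂ {C closed : A ⊆ C}. Closed sets containing A: {x79}, {x77, x79}, {x78, x79}, {x77, x78, x79}, {x78, x79, x80}, {x77, x78, x79, x80}.
Intersecting these: cl(A) = {x79}.
∂A = cl(A) ∖ int(A) = {x79} ∖ ∅ = {x79}.


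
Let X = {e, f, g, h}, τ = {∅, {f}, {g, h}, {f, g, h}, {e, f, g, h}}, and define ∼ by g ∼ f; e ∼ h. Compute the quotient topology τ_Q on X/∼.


X/∼ = {[e=h], [f=g]}; |τ_Q| = 2.

Equivalence classes: [e=h], [f=g].
Quotient map π: X → X/∼ sends e ↦ [e=h], f ↦ [f=g], g ↦ [f=g], h ↦ [e=h].
For each subset V ⊆ X/∼, compute π^{-1}(V) ⊆ X and check whether π^{-1}(V) ∈ τ. V is open in τ_Q iff π^{-1}(V) ∈ τ.
  V = {}: π^{-1}(V) = ∅ ∈ τ ✓.
  V = {[e=h]}: π^{-1}(V) = {e, h} ∉ τ ✗.
  V = {[f=g]}: π^{-1}(V) = {f, g} ∉ τ ✗.
  V = {[e=h], [f=g]}: π^{-1}(V) = {e, f, g, h} ∈ τ ✓.
Open sets in the quotient: τ_Q = {{}, {[e=h], [f=g]}} (2 elements).


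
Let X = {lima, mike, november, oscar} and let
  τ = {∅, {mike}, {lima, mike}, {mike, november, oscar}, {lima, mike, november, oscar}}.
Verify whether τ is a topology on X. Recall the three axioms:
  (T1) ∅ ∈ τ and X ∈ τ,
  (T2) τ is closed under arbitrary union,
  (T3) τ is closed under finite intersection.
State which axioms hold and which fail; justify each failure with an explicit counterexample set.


τ IS a topology on X.

Axiom (T1): ∅ ∈ τ? Yes; X ∈ τ? Yes.
Axiom (T2/T3): check pairwise unions and intersections of members of τ.
All pairwise intersections and unions checked — each lies in τ. Therefore τ satisfies (T1), (T2), (T3): it IS a topology on X.


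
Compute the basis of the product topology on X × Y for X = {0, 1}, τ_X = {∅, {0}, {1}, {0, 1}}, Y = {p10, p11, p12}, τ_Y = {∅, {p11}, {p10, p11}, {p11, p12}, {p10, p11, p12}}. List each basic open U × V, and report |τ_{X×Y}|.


Basis B = {∅ × ∅, {0} × {p11}, {1} × {p11}, {0} × {p10, p11}, {0} × {p11, p12}, {0, 1} × {p11}, {1} × {p10, p11}, {1} × {p11, p12}, {0} × {p10, p11, p12}, {1} × {p10, p11, p12}, {0, 1} × {p10, p11}, {0, 1} × {p11, p12}, {0, 1} × {p10, p11, p12}}; |τ_{X×Y}| = 25.

Enumerate products U × V with U ∈ τ_X, V ∈ τ_Y (deduplicated):
  ∅ × ∅ = {} (∅)
  {0} × {p11} = {(0,p11)}
  {1} × {p11} = {(1,p11)}
  {0} × {p10, p11} = {(0,p10), (0,p11)}
  {0} × {p11, p12} = {(0,p11), (0,p12)}
  {0, 1} × {p11} = {(0,p11), (1,p11)}
  {1} × {p10, p11} = {(1,p10), (1,p11)}
  {1} × {p11, p12} = {(1,p11), (1,p12)}
  {0} × {p10, p11, p12} = {(0,p10), (0,p11), (0,p12)}
  {1} × {p10, p11, p12} = {(1,p10), (1,p11), (1,p12)}
  {0, 1} × {p10, p11} = {(0,p10), (0,p11), (1,p10), (1,p11)}
  {0, 1} × {p11, p12} = {(0,p11), (0,p12), (1,p11), (1,p12)}
  {0, 1} × {p10, p11, p12} = {(0,p10), (0,p11), (0,p12), (1,p10), (1,p11), (1,p12)}
These 13 distinct sets form the basis B.
Close under arbitrary unions to get τ_{X×Y}; counting gives |τ_{X×Y}| = 25.


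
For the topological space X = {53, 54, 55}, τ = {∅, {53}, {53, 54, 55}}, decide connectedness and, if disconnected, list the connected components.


(X, τ) is connected.

Find clopen sets (U ∈ τ with X ∖ U ∈ τ):
  U = ∅, X ∖ U = {53, 54, 55} — both open, so U is clopen.
  U = {53, 54, 55}, X ∖ U = ∅ — both open, so U is clopen.
Only trivial clopens (∅ and X) exist, so (X, τ) is connected.
Compute connected components by grouping points that agree on all clopens:
  component: {53, 54, 55}


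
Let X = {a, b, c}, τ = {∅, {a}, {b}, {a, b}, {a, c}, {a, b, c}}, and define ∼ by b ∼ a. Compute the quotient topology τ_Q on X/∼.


X/∼ = {[a=b], [c]}; |τ_Q| = 3.

Equivalence classes: [a=b], [c].
Quotient map π: X → X/∼ sends a ↦ [a=b], b ↦ [a=b], c ↦ [c].
For each subset V ⊆ X/∼, compute π^{-1}(V) ⊆ X and check whether π^{-1}(V) ∈ τ. V is open in τ_Q iff π^{-1}(V) ∈ τ.
  V = {}: π^{-1}(V) = ∅ ∈ τ ✓.
  V = {[a=b]}: π^{-1}(V) = {a, b} ∈ τ ✓.
  V = {[c]}: π^{-1}(V) = {c} ∉ τ ✗.
  V = {[a=b], [c]}: π^{-1}(V) = {a, b, c} ∈ τ ✓.
Open sets in the quotient: τ_Q = {{}, {[a=b]}, {[a=b], [c]}} (3 elements).


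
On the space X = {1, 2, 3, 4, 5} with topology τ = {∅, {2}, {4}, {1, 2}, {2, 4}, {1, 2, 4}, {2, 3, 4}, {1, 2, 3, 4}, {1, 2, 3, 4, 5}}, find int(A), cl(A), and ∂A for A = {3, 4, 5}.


int(A) = {4}, cl(A) = {3, 4, 5}, ∂A = {3, 5}.

Closed sets in (X, τ) are complements of opens:
  closed(X, τ) = {∅, {5}, {1, 5}, {3, 5}, {1, 3, 5}, {3, 4, 5}, {1, 2, 3, 5}, {1, 3, 4, 5}, {1, 2, 3, 4, 5}}.
int(A) = ⋃ {U ∈ τ : U ⊆ A}. Opens contained in A: ∅, {4}.
Taking the union of these: int(A) = {4}.
cl(A) = ⋂ {C closed : A ⊆ C}. Closed sets containing A: {3, 4, 5}, {1, 3, 4, 5}, {1, 2, 3, 4, 5}.
Intersecting these: cl(A) = {3, 4, 5}.
∂A = cl(A) ∖ int(A) = {3, 4, 5} ∖ {4} = {3, 5}.


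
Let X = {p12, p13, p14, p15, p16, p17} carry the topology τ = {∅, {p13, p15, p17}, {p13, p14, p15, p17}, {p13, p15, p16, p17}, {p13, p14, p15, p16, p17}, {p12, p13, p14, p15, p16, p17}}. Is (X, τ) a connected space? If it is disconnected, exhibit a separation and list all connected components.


(X, τ) is connected.

Find clopen sets (U ∈ τ with X ∖ U ∈ τ):
  U = ∅, X ∖ U = {p12, p13, p14, p15, p16, p17} — both open, so U is clopen.
  U = {p12, p13, p14, p15, p16, p17}, X ∖ U = ∅ — both open, so U is clopen.
Only trivial clopens (∅ and X) exist, so (X, τ) is connected.
Compute connected components by grouping points that agree on all clopens:
  component: {p12, p13, p14, p15, p16, p17}


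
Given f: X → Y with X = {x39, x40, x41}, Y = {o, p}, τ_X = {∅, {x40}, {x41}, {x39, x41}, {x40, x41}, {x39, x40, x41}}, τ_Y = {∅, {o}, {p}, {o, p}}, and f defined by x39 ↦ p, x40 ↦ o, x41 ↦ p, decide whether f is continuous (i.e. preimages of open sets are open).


f IS continuous.

Compute f^{-1}(U) for each U ∈ τ_Y:
  U = ∅: f^{-1}(U) = ∅ ∈ τ_X ✓.
  U = {o}: f^{-1}(U) = {x40} ∈ τ_X ✓.
  U = {p}: f^{-1}(U) = {x39, x41} ∈ τ_X ✓.
  U = {o, p}: f^{-1}(U) = {x39, x40, x41} ∈ τ_X ✓.
Every preimage lies in τ_X, so f IS continuous.


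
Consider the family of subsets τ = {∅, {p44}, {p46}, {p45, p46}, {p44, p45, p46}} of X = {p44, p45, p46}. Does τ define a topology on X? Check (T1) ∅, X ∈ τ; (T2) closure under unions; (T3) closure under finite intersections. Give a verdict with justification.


τ is NOT a topology on X.

Axiom (T1): ∅ ∈ τ? Yes; X ∈ τ? Yes.
Axiom (T2/T3): check pairwise unions and intersections of members of τ.
Counterexample for (T2): {p44} ∪ {p46} = {p44, p46} ∉ τ. Therefore τ is NOT a topology.


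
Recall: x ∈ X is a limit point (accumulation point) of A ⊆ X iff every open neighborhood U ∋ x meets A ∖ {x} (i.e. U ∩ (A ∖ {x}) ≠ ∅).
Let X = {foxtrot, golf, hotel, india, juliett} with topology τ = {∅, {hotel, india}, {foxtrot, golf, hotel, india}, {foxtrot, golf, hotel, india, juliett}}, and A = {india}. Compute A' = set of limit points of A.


A' = {foxtrot, golf, hotel, juliett}

For each x ∈ X, list the open sets U ∈ τ with x ∈ U, then check whether U ∩ (A ∖ {x}) ≠ ∅ for every such U.
  x = foxtrot: opens ∋ x are {foxtrot, golf, hotel, india}, {foxtrot, golf, hotel, india, juliett}; each meets A ∖ {foxtrot}, so x IS a limit point.
  x = golf: opens ∋ x are {foxtrot, golf, hotel, india}, {foxtrot, golf, hotel, india, juliett}; each meets A ∖ {golf}, so x IS a limit point.
  x = hotel: opens ∋ x are {hotel, india}, {foxtrot, golf, hotel, india}, {foxtrot, golf, hotel, india, juliett}; each meets A ∖ {hotel}, so x IS a limit point.
  x = india: open {hotel, india} ∋ x has {hotel, india} ∩ (A ∖ {india}) = ∅, so x is NOT a limit point.
  x = juliett: opens ∋ x are {foxtrot, golf, hotel, india, juliett}; each meets A ∖ {juliett}, so x IS a limit point.
Collecting: A' = {foxtrot, golf, hotel, juliett}.


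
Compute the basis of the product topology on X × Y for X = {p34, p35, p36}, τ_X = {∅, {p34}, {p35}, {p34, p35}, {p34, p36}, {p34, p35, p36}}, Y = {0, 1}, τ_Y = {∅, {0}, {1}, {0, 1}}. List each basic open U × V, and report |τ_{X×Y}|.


Basis B = {∅ × ∅, {p34} × {0}, {p34} × {1}, {p35} × {0}, {p35} × {1}, {p34} × {0, 1}, {p34, p35} × {0}, {p34, p36} × {0}, {p34, p35} × {1}, {p34, p36} × {1}, {p35} × {0, 1}, {p34, p35, p36} × {0}, {p34, p35, p36} × {1}, {p34, p35} × {0, 1}, {p34, p36} × {0, 1}, {p34, p35, p36} × {0, 1}}; |τ_{X×Y}| = 36.

Enumerate products U × V with U ∈ τ_X, V ∈ τ_Y (deduplicated):
  ∅ × ∅ = {} (∅)
  {p34} × {0} = {(p34,0)}
  {p34} × {1} = {(p34,1)}
  {p35} × {0} = {(p35,0)}
  {p35} × {1} = {(p35,1)}
  {p34} × {0, 1} = {(p34,0), (p34,1)}
  {p34, p35} × {0} = {(p34,0), (p35,0)}
  {p34, p36} × {0} = {(p34,0), (p36,0)}
  {p34, p35} × {1} = {(p34,1), (p35,1)}
  {p34, p36} × {1} = {(p34,1), (p36,1)}
  {p35} × {0, 1} = {(p35,0), (p35,1)}
  {p34, p35, p36} × {0} = {(p34,0), (p35,0), (p36,0)}
  {p34, p35, p36} × {1} = {(p34,1), (p35,1), (p36,1)}
  {p34, p35} × {0, 1} = {(p34,0), (p34,1), (p35,0), (p35,1)}
  {p34, p36} × {0, 1} = {(p34,0), (p34,1), (p36,0), (p36,1)}
  {p34, p35, p36} × {0, 1} = {(p34,0), (p34,1), (p35,0), (p35,1), (p36,0), (p36,1)}
These 16 distinct sets form the basis B.
Close under arbitrary unions to get τ_{X×Y}; counting gives |τ_{X×Y}| = 36.


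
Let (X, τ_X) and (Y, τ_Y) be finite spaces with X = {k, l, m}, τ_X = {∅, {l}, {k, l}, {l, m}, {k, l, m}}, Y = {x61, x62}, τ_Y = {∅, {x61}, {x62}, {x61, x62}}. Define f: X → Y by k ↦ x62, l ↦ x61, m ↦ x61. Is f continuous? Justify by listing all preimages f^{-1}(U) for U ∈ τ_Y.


f is NOT continuous.

Compute f^{-1}(U) for each U ∈ τ_Y:
  U = ∅: f^{-1}(U) = ∅ ∈ τ_X ✓.
  U = {x61}: f^{-1}(U) = {l, m} ∈ τ_X ✓.
  U = {x62}: f^{-1}(U) = {k} ∉ τ_X ✗.
  U = {x61, x62}: f^{-1}(U) = {k, l, m} ∈ τ_X ✓.
Found U = {x62} with f^{-1}(U) = {k} not in τ_X. Therefore f is NOT continuous.


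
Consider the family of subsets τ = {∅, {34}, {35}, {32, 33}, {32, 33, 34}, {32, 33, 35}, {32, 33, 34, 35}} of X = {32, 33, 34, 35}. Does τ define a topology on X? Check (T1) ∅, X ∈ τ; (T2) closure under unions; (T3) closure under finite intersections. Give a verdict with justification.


τ is NOT a topology on X.

Axiom (T1): ∅ ∈ τ? Yes; X ∈ τ? Yes.
Axiom (T2/T3): check pairwise unions and intersections of members of τ.
Counterexample for (T2): {34} ∪ {35} = {34, 35} ∉ τ. Therefore τ is NOT a topology.


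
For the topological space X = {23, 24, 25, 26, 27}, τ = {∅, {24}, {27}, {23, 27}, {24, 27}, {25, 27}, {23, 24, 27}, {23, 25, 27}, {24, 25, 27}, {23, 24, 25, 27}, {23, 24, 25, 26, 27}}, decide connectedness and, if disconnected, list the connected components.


(X, τ) is connected.

Find clopen sets (U ∈ τ with X ∖ U ∈ τ):
  U = ∅, X ∖ U = {23, 24, 25, 26, 27} — both open, so U is clopen.
  U = {23, 24, 25, 26, 27}, X ∖ U = ∅ — both open, so U is clopen.
Only trivial clopens (∅ and X) exist, so (X, τ) is connected.
Compute connected components by grouping points that agree on all clopens:
  component: {23, 24, 25, 26, 27}


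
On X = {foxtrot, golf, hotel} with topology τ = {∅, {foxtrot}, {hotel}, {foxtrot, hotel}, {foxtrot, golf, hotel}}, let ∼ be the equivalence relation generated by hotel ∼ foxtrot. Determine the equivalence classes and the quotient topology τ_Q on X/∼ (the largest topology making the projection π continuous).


X/∼ = {[foxtrot=hotel], [golf]}; |τ_Q| = 3.

Equivalence classes: [foxtrot=hotel], [golf].
Quotient map π: X → X/∼ sends foxtrot ↦ [foxtrot=hotel], golf ↦ [golf], hotel ↦ [foxtrot=hotel].
For each subset V ⊆ X/∼, compute π^{-1}(V) ⊆ X and check whether π^{-1}(V) ∈ τ. V is open in τ_Q iff π^{-1}(V) ∈ τ.
  V = {}: π^{-1}(V) = ∅ ∈ τ ✓.
  V = {[foxtrot=hotel]}: π^{-1}(V) = {foxtrot, hotel} ∈ τ ✓.
  V = {[golf]}: π^{-1}(V) = {golf} ∉ τ ✗.
  V = {[foxtrot=hotel], [golf]}: π^{-1}(V) = {foxtrot, golf, hotel} ∈ τ ✓.
Open sets in the quotient: τ_Q = {{}, {[foxtrot=hotel]}, {[foxtrot=hotel], [golf]}} (3 elements).


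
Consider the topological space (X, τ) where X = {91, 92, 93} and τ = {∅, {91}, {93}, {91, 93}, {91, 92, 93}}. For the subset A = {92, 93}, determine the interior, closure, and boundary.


int(A) = {93}, cl(A) = {92, 93}, ∂A = {92}.

Closed sets in (X, τ) are complements of opens:
  closed(X, τ) = {∅, {92}, {91, 92}, {92, 93}, {91, 92, 93}}.
int(A) = ⋃ {U ∈ τ : U ⊆ A}. Opens contained in A: ∅, {93}.
Taking the union of these: int(A) = {93}.
cl(A) = ⋂ {C closed : A ⊆ C}. Closed sets containing A: {92, 93}, {91, 92, 93}.
Intersecting these: cl(A) = {92, 93}.
∂A = cl(A) ∖ int(A) = {92, 93} ∖ {93} = {92}.


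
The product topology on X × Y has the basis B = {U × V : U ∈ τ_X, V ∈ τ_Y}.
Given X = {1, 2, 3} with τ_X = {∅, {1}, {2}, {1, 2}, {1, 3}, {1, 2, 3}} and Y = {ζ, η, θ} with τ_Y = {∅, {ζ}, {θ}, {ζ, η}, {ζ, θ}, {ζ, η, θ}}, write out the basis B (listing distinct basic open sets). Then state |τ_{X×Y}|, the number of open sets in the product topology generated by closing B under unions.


Basis B = {∅ × ∅, {1} × {ζ}, {1} × {θ}, {2} × {ζ}, {2} × {θ}, {1} × {ζ, η}, {1} × {ζ, θ}, {1, 2} × {ζ}, {1, 3} × {ζ}, {1, 2} × {θ}, {1, 3} × {θ}, {2} × {ζ, η}, {2} × {ζ, θ}, {1} × {ζ, η, θ}, {1, 2, 3} × {ζ}, {1, 2, 3} × {θ}, {2} × {ζ, η, θ}, {1, 2} × {ζ, η}, {1, 3} × {ζ, η}, {1, 2} × {ζ, θ}, {1, 3} × {ζ, θ}, {1, 2} × {ζ, η, θ}, {1, 3} × {ζ, η, θ}, {1, 2, 3} × {ζ, η}, {1, 2, 3} × {ζ, θ}, {1, 2, 3} × {ζ, η, θ}}; |τ_{X×Y}| = 108.

Enumerate products U × V with U ∈ τ_X, V ∈ τ_Y (deduplicated):
  ∅ × ∅ = {} (∅)
  {1} × {ζ} = {(1,ζ)}
  {1} × {θ} = {(1,θ)}
  {2} × {ζ} = {(2,ζ)}
  {2} × {θ} = {(2,θ)}
  {1} × {ζ, η} = {(1,ζ), (1,η)}
  {1} × {ζ, θ} = {(1,ζ), (1,θ)}
  {1, 2} × {ζ} = {(1,ζ), (2,ζ)}
  {1, 3} × {ζ} = {(1,ζ), (3,ζ)}
  {1, 2} × {θ} = {(1,θ), (2,θ)}
  {1, 3} × {θ} = {(1,θ), (3,θ)}
  {2} × {ζ, η} = {(2,ζ), (2,η)}
  {2} × {ζ, θ} = {(2,ζ), (2,θ)}
  {1} × {ζ, η, θ} = {(1,ζ), (1,η), (1,θ)}
  {1, 2, 3} × {ζ} = {(1,ζ), (2,ζ), (3,ζ)}
  {1, 2, 3} × {θ} = {(1,θ), (2,θ), (3,θ)}
  {2} × {ζ, η, θ} = {(2,ζ), (2,η), (2,θ)}
  {1, 2} × {ζ, η} = {(1,ζ), (1,η), (2,ζ), (2,η)}
  {1, 3} × {ζ, η} = {(1,ζ), (1,η), (3,ζ), (3,η)}
  {1, 2} × {ζ, θ} = {(1,ζ), (1,θ), (2,ζ), (2,θ)}
  {1, 3} × {ζ, θ} = {(1,ζ), (1,θ), (3,ζ), (3,θ)}
  {1, 2} × {ζ, η, θ} = {(1,ζ), (1,η), (1,θ), (2,ζ), (2,η), (2,θ)}
  {1, 3} × {ζ, η, θ} = {(1,ζ), (1,η), (1,θ), (3,ζ), (3,η), (3,θ)}
  {1, 2, 3} × {ζ, η} = {(1,ζ), (1,η), (2,ζ), (2,η), (3,ζ), (3,η)}
  {1, 2, 3} × {ζ, θ} = {(1,ζ), (1,θ), (2,ζ), (2,θ), (3,ζ), (3,θ)}
  {1, 2, 3} × {ζ, η, θ} = {(1,ζ), (1,η), (1,θ), (2,ζ), (2,η), (2,θ), (3,ζ), (3,η), (3,θ)}
These 26 distinct sets form the basis B.
Close under arbitrary unions to get τ_{X×Y}; counting gives |τ_{X×Y}| = 108.


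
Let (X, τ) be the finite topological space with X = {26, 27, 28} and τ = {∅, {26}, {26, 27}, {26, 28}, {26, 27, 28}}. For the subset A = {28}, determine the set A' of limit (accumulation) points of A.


A' = ∅

For each x ∈ X, list the open sets U ∈ τ with x ∈ U, then check whether U ∩ (A ∖ {x}) ≠ ∅ for every such U.
  x = 26: open {26} ∋ x has {26} ∩ (A ∖ {26}) = ∅, so x is NOT a limit point.
  x = 27: open {26, 27} ∋ x has {26, 27} ∩ (A ∖ {27}) = ∅, so x is NOT a limit point.
  x = 28: open {26, 28} ∋ x has {26, 28} ∩ (A ∖ {28}) = ∅, so x is NOT a limit point.
Collecting: A' = ∅.


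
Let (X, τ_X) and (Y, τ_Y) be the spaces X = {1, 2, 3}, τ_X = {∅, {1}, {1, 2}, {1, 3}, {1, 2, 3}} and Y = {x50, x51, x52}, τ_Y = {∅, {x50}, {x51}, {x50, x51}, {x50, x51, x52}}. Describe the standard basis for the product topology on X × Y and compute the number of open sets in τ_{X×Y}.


Basis B = {∅ × ∅, {1} × {x50}, {1} × {x51}, {1} × {x50, x51}, {1, 2} × {x50}, {1, 3} × {x50}, {1, 2} × {x51}, {1, 3} × {x51}, {1} × {x50, x51, x52}, {1, 2, 3} × {x50}, {1, 2, 3} × {x51}, {1, 2} × {x50, x51}, {1, 3} × {x50, x51}, {1, 2} × {x50, x51, x52}, {1, 3} × {x50, x51, x52}, {1, 2, 3} × {x50, x51}, {1, 2, 3} × {x50, x51, x52}}; |τ_{X×Y}| = 50.

Enumerate products U × V with U ∈ τ_X, V ∈ τ_Y (deduplicated):
  ∅ × ∅ = {} (∅)
  {1} × {x50} = {(1,x50)}
  {1} × {x51} = {(1,x51)}
  {1} × {x50, x51} = {(1,x50), (1,x51)}
  {1, 2} × {x50} = {(1,x50), (2,x50)}
  {1, 3} × {x50} = {(1,x50), (3,x50)}
  {1, 2} × {x51} = {(1,x51), (2,x51)}
  {1, 3} × {x51} = {(1,x51), (3,x51)}
  {1} × {x50, x51, x52} = {(1,x50), (1,x51), (1,x52)}
  {1, 2, 3} × {x50} = {(1,x50), (2,x50), (3,x50)}
  {1, 2, 3} × {x51} = {(1,x51), (2,x51), (3,x51)}
  {1, 2} × {x50, x51} = {(1,x50), (1,x51), (2,x50), (2,x51)}
  {1, 3} × {x50, x51} = {(1,x50), (1,x51), (3,x50), (3,x51)}
  {1, 2} × {x50, x51, x52} = {(1,x50), (1,x51), (1,x52), (2,x50), (2,x51), (2,x52)}
  {1, 3} × {x50, x51, x52} = {(1,x50), (1,x51), (1,x52), (3,x50), (3,x51), (3,x52)}
  {1, 2, 3} × {x50, x51} = {(1,x50), (1,x51), (2,x50), (2,x51), (3,x50), (3,x51)}
  {1, 2, 3} × {x50, x51, x52} = {(1,x50), (1,x51), (1,x52), (2,x50), (2,x51), (2,x52), (3,x50), (3,x51), (3,x52)}
These 17 distinct sets form the basis B.
Close under arbitrary unions to get τ_{X×Y}; counting gives |τ_{X×Y}| = 50.


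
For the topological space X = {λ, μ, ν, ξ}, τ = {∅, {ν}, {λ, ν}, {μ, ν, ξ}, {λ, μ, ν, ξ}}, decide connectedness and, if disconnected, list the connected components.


(X, τ) is connected.

Find clopen sets (U ∈ τ with X ∖ U ∈ τ):
  U = ∅, X ∖ U = {λ, μ, ν, ξ} — both open, so U is clopen.
  U = {λ, μ, ν, ξ}, X ∖ U = ∅ — both open, so U is clopen.
Only trivial clopens (∅ and X) exist, so (X, τ) is connected.
Compute connected components by grouping points that agree on all clopens:
  component: {λ, μ, ν, ξ}


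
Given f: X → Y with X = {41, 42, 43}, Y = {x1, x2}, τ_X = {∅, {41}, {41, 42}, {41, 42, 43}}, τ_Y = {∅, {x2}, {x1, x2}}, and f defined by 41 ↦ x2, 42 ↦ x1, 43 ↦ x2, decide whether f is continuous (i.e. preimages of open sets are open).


f is NOT continuous.

Compute f^{-1}(U) for each U ∈ τ_Y:
  U = ∅: f^{-1}(U) = ∅ ∈ τ_X ✓.
  U = {x2}: f^{-1}(U) = {41, 43} ∉ τ_X ✗.
  U = {x1, x2}: f^{-1}(U) = {41, 42, 43} ∈ τ_X ✓.
Found U = {x2} with f^{-1}(U) = {41, 43} not in τ_X. Therefore f is NOT continuous.


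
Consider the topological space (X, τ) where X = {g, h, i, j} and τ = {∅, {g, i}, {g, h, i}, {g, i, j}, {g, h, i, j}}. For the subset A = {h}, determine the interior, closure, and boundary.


int(A) = ∅, cl(A) = {h}, ∂A = {h}.

Closed sets in (X, τ) are complements of opens:
  closed(X, τ) = {∅, {h}, {j}, {h, j}, {g, h, i, j}}.
int(A) = ⋃ {U ∈ τ : U ⊆ A}. Opens contained in A: ∅.
Taking the union of these: int(A) = ∅.
cl(A) = ⋂ {C closed : A ⊆ C}. Closed sets containing A: {h}, {h, j}, {g, h, i, j}.
Intersecting these: cl(A) = {h}.
∂A = cl(A) ∖ int(A) = {h} ∖ ∅ = {h}.


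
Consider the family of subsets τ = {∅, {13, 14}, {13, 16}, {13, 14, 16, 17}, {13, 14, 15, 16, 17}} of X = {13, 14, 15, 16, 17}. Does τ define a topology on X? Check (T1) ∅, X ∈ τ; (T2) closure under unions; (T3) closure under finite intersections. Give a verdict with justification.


τ is NOT a topology on X.

Axiom (T1): ∅ ∈ τ? Yes; X ∈ τ? Yes.
Axiom (T2/T3): check pairwise unions and intersections of members of τ.
Counterexample for (T3): {13, 14} ∩ {13, 16} = {13} ∉ τ. Therefore τ is NOT a topology.


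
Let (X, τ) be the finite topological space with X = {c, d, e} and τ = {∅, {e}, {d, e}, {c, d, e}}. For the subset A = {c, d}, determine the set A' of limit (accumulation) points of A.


A' = {c}

For each x ∈ X, list the open sets U ∈ τ with x ∈ U, then check whether U ∩ (A ∖ {x}) ≠ ∅ for every such U.
  x = c: opens ∋ x are {c, d, e}; each meets A ∖ {c}, so x IS a limit point.
  x = d: open {d, e} ∋ x has {d, e} ∩ (A ∖ {d}) = ∅, so x is NOT a limit point.
  x = e: open {e} ∋ x has {e} ∩ (A ∖ {e}) = ∅, so x is NOT a limit point.
Collecting: A' = {c}.


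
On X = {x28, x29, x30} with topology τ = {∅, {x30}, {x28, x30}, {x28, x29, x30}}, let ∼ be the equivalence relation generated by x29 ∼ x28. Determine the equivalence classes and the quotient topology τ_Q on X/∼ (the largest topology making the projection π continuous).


X/∼ = {[x28=x29], [x30]}; |τ_Q| = 3.

Equivalence classes: [x28=x29], [x30].
Quotient map π: X → X/∼ sends x28 ↦ [x28=x29], x29 ↦ [x28=x29], x30 ↦ [x30].
For each subset V ⊆ X/∼, compute π^{-1}(V) ⊆ X and check whether π^{-1}(V) ∈ τ. V is open in τ_Q iff π^{-1}(V) ∈ τ.
  V = {}: π^{-1}(V) = ∅ ∈ τ ✓.
  V = {[x28=x29]}: π^{-1}(V) = {x28, x29} ∉ τ ✗.
  V = {[x30]}: π^{-1}(V) = {x30} ∈ τ ✓.
  V = {[x28=x29], [x30]}: π^{-1}(V) = {x28, x29, x30} ∈ τ ✓.
Open sets in the quotient: τ_Q = {{}, {[x30]}, {[x28=x29], [x30]}} (3 elements).


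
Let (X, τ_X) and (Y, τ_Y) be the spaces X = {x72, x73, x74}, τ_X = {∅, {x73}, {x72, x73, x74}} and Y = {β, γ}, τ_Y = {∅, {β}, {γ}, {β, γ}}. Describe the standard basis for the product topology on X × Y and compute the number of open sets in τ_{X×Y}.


Basis B = {∅ × ∅, {x73} × {β}, {x73} × {γ}, {x73} × {β, γ}, {x72, x73, x74} × {β}, {x72, x73, x74} × {γ}, {x72, x73, x74} × {β, γ}}; |τ_{X×Y}| = 9.

Enumerate products U × V with U ∈ τ_X, V ∈ τ_Y (deduplicated):
  ∅ × ∅ = {} (∅)
  {x73} × {β} = {(x73,β)}
  {x73} × {γ} = {(x73,γ)}
  {x73} × {β, γ} = {(x73,β), (x73,γ)}
  {x72, x73, x74} × {β} = {(x72,β), (x73,β), (x74,β)}
  {x72, x73, x74} × {γ} = {(x72,γ), (x73,γ), (x74,γ)}
  {x72, x73, x74} × {β, γ} = {(x72,β), (x72,γ), (x73,β), (x73,γ), (x74,β), (x74,γ)}
These 7 distinct sets form the basis B.
Close under arbitrary unions to get τ_{X×Y}; counting gives |τ_{X×Y}| = 9.


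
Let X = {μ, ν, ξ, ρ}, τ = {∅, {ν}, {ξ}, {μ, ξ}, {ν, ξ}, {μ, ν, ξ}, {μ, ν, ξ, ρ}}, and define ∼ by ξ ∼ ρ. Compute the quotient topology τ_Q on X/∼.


X/∼ = {[μ], [ν], [ξ=ρ]}; |τ_Q| = 3.

Equivalence classes: [μ], [ν], [ξ=ρ].
Quotient map π: X → X/∼ sends μ ↦ [μ], ν ↦ [ν], ξ ↦ [ξ=ρ], ρ ↦ [ξ=ρ].
For each subset V ⊆ X/∼, compute π^{-1}(V) ⊆ X and check whether π^{-1}(V) ∈ τ. V is open in τ_Q iff π^{-1}(V) ∈ τ.
  V = {}: π^{-1}(V) = ∅ ∈ τ ✓.
  V = {[μ]}: π^{-1}(V) = {μ} ∉ τ ✗.
  V = {[ν]}: π^{-1}(V) = {ν} ∈ τ ✓.
  V = {[μ], [ν]}: π^{-1}(V) = {μ, ν} ∉ τ ✗.
  V = {[ξ=ρ]}: π^{-1}(V) = {ξ, ρ} ∉ τ ✗.
  V = {[μ], [ξ=ρ]}: π^{-1}(V) = {μ, ξ, ρ} ∉ τ ✗.
  V = {[ν], [ξ=ρ]}: π^{-1}(V) = {ν, ξ, ρ} ∉ τ ✗.
  V = {[μ], [ν], [ξ=ρ]}: π^{-1}(V) = {μ, ν, ξ, ρ} ∈ τ ✓.
Open sets in the quotient: τ_Q = {{}, {[ν]}, {[μ], [ν], [ξ=ρ]}} (3 elements).


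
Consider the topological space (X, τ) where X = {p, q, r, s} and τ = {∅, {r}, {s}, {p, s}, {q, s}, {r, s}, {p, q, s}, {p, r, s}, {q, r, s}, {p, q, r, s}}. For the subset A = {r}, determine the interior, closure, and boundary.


int(A) = {r}, cl(A) = {r}, ∂A = ∅.

Closed sets in (X, τ) are complements of opens:
  closed(X, τ) = {∅, {p}, {q}, {r}, {p, q}, {p, r}, {q, r}, {p, q, r}, {p, q, s}, {p, q, r, s}}.
int(A) = ⋃ {U ∈ τ : U ⊆ A}. Opens contained in A: ∅, {r}.
Taking the union of these: int(A) = {r}.
cl(A) = ⋂ {C closed : A ⊆ C}. Closed sets containing A: {r}, {p, r}, {q, r}, {p, q, r}, {p, q, r, s}.
Intersecting these: cl(A) = {r}.
∂A = cl(A) ∖ int(A) = {r} ∖ {r} = ∅.


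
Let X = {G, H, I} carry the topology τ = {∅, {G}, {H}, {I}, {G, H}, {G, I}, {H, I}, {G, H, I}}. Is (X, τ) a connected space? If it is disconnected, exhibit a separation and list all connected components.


(X, τ) is disconnected; components = [{G}, {H}, {I}].

Find clopen sets (U ∈ τ with X ∖ U ∈ τ):
  U = ∅, X ∖ U = {G, H, I} — both open, so U is clopen.
  U = {G}, X ∖ U = {H, I} — both open, so U is clopen.
  U = {H}, X ∖ U = {G, I} — both open, so U is clopen.
  U = {I}, X ∖ U = {G, H} — both open, so U is clopen.
  U = {G, H}, X ∖ U = {I} — both open, so U is clopen.
  U = {G, I}, X ∖ U = {H} — both open, so U is clopen.
  U = {H, I}, X ∖ U = {G} — both open, so U is clopen.
  U = {G, H, I}, X ∖ U = ∅ — both open, so U is clopen.
Nontrivial clopen(s) exist: e.g. {G}. So (X, τ) is disconnected.
Compute connected components by grouping points that agree on all clopens:
  component: {G}
  component: {H}
  component: {I}


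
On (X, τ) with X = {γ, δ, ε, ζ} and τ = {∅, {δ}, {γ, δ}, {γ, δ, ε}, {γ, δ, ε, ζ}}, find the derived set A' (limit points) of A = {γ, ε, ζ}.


A' = {ε, ζ}

For each x ∈ X, list the open sets U ∈ τ with x ∈ U, then check whether U ∩ (A ∖ {x}) ≠ ∅ for every such U.
  x = γ: open {γ, δ} ∋ x has {γ, δ} ∩ (A ∖ {γ}) = ∅, so x is NOT a limit point.
  x = δ: open {δ} ∋ x has {δ} ∩ (A ∖ {δ}) = ∅, so x is NOT a limit point.
  x = ε: opens ∋ x are {γ, δ, ε}, {γ, δ, ε, ζ}; each meets A ∖ {ε}, so x IS a limit point.
  x = ζ: opens ∋ x are {γ, δ, ε, ζ}; each meets A ∖ {ζ}, so x IS a limit point.
Collecting: A' = {ε, ζ}.


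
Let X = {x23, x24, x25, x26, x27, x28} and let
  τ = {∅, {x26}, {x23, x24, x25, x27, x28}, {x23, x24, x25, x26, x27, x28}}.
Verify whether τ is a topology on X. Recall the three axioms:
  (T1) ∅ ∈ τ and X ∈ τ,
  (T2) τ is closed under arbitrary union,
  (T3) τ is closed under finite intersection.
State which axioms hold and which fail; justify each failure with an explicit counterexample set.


τ IS a topology on X.

Axiom (T1): ∅ ∈ τ? Yes; X ∈ τ? Yes.
Axiom (T2/T3): check pairwise unions and intersections of members of τ.
All pairwise intersections and unions checked — each lies in τ. Therefore τ satisfies (T1), (T2), (T3): it IS a topology on X.


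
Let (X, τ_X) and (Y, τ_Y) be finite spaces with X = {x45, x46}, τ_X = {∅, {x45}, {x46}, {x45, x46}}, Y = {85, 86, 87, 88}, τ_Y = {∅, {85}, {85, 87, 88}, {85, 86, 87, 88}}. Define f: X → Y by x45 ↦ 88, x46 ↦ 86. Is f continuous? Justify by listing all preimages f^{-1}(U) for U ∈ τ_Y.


f IS continuous.

Compute f^{-1}(U) for each U ∈ τ_Y:
  U = ∅: f^{-1}(U) = ∅ ∈ τ_X ✓.
  U = {85}: f^{-1}(U) = ∅ ∈ τ_X ✓.
  U = {85, 87, 88}: f^{-1}(U) = {x45} ∈ τ_X ✓.
  U = {85, 86, 87, 88}: f^{-1}(U) = {x45, x46} ∈ τ_X ✓.
Every preimage lies in τ_X, so f IS continuous.


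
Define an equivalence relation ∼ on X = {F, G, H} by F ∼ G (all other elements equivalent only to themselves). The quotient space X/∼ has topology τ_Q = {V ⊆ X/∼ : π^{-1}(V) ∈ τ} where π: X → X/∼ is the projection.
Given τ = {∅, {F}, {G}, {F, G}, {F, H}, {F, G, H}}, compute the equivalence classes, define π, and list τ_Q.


X/∼ = {[F=G], [H]}; |τ_Q| = 3.

Equivalence classes: [F=G], [H].
Quotient map π: X → X/∼ sends F ↦ [F=G], G ↦ [F=G], H ↦ [H].
For each subset V ⊆ X/∼, compute π^{-1}(V) ⊆ X and check whether π^{-1}(V) ∈ τ. V is open in τ_Q iff π^{-1}(V) ∈ τ.
  V = {}: π^{-1}(V) = ∅ ∈ τ ✓.
  V = {[F=G]}: π^{-1}(V) = {F, G} ∈ τ ✓.
  V = {[H]}: π^{-1}(V) = {H} ∉ τ ✗.
  V = {[F=G], [H]}: π^{-1}(V) = {F, G, H} ∈ τ ✓.
Open sets in the quotient: τ_Q = {{}, {[F=G]}, {[F=G], [H]}} (3 elements).


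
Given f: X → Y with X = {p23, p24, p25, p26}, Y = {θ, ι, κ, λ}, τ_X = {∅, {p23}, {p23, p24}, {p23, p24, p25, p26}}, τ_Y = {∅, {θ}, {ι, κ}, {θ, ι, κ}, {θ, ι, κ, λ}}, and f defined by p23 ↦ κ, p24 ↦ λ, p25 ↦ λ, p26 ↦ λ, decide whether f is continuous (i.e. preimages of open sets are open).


f IS continuous.

Compute f^{-1}(U) for each U ∈ τ_Y:
  U = ∅: f^{-1}(U) = ∅ ∈ τ_X ✓.
  U = {θ}: f^{-1}(U) = ∅ ∈ τ_X ✓.
  U = {ι, κ}: f^{-1}(U) = {p23} ∈ τ_X ✓.
  U = {θ, ι, κ}: f^{-1}(U) = {p23} ∈ τ_X ✓.
  U = {θ, ι, κ, λ}: f^{-1}(U) = {p23, p24, p25, p26} ∈ τ_X ✓.
Every preimage lies in τ_X, so f IS continuous.


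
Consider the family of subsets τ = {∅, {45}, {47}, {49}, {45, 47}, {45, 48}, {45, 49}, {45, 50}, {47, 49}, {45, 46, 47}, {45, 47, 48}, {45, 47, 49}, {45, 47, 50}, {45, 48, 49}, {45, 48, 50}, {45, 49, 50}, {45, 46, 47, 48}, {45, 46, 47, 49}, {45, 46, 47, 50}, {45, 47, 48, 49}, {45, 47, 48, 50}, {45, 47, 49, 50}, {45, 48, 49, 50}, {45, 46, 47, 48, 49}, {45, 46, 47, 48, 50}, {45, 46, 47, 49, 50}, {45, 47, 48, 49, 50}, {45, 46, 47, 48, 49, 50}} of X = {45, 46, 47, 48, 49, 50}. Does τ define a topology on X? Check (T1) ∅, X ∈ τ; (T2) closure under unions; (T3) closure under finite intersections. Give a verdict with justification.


τ IS a topology on X.

Axiom (T1): ∅ ∈ τ? Yes; X ∈ τ? Yes.
Axiom (T2/T3): check pairwise unions and intersections of members of τ.
All pairwise intersections and unions checked — each lies in τ. Therefore τ satisfies (T1), (T2), (T3): it IS a topology on X.


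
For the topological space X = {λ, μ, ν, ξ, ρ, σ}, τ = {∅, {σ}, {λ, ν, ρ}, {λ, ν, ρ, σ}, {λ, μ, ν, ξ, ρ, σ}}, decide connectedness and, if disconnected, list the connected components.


(X, τ) is connected.

Find clopen sets (U ∈ τ with X ∖ U ∈ τ):
  U = ∅, X ∖ U = {λ, μ, ν, ξ, ρ, σ} — both open, so U is clopen.
  U = {λ, μ, ν, ξ, ρ, σ}, X ∖ U = ∅ — both open, so U is clopen.
Only trivial clopens (∅ and X) exist, so (X, τ) is connected.
Compute connected components by grouping points that agree on all clopens:
  component: {λ, μ, ν, ξ, ρ, σ}


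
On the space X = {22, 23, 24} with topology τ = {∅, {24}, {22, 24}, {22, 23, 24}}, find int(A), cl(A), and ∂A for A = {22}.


int(A) = ∅, cl(A) = {22, 23}, ∂A = {22, 23}.

Closed sets in (X, τ) are complements of opens:
  closed(X, τ) = {∅, {23}, {22, 23}, {22, 23, 24}}.
int(A) = ⋃ {U ∈ τ : U ⊆ A}. Opens contained in A: ∅.
Taking the union of these: int(A) = ∅.
cl(A) = ⋂ {C closed : A ⊆ C}. Closed sets containing A: {22, 23}, {22, 23, 24}.
Intersecting these: cl(A) = {22, 23}.
∂A = cl(A) ∖ int(A) = {22, 23} ∖ ∅ = {22, 23}.


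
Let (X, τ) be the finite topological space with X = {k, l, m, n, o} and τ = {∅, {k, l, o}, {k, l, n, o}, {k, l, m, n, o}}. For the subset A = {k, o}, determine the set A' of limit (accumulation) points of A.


A' = {k, l, m, n, o}

For each x ∈ X, list the open sets U ∈ τ with x ∈ U, then check whether U ∩ (A ∖ {x}) ≠ ∅ for every such U.
  x = k: opens ∋ x are {k, l, o}, {k, l, n, o}, {k, l, m, n, o}; each meets A ∖ {k}, so x IS a limit point.
  x = l: opens ∋ x are {k, l, o}, {k, l, n, o}, {k, l, m, n, o}; each meets A ∖ {l}, so x IS a limit point.
  x = m: opens ∋ x are {k, l, m, n, o}; each meets A ∖ {m}, so x IS a limit point.
  x = n: opens ∋ x are {k, l, n, o}, {k, l, m, n, o}; each meets A ∖ {n}, so x IS a limit point.
  x = o: opens ∋ x are {k, l, o}, {k, l, n, o}, {k, l, m, n, o}; each meets A ∖ {o}, so x IS a limit point.
Collecting: A' = {k, l, m, n, o}.


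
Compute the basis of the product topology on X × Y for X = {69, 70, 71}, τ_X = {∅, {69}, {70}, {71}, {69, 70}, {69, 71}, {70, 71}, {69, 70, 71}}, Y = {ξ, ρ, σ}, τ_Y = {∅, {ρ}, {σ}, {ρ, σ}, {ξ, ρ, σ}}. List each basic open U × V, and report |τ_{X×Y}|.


Basis B = {∅ × ∅, {69} × {ρ}, {69} × {σ}, {70} × {ρ}, {70} × {σ}, {71} × {ρ}, {71} × {σ}, {69} × {ρ, σ}, {69, 70} × {ρ}, {69, 71} × {ρ}, {69, 70} × {σ}, {69, 71} × {σ}, {70} × {ρ, σ}, {70, 71} × {ρ}, {70, 71} × {σ}, {71} × {ρ, σ}, {69} × {ξ, ρ, σ}, {69, 70, 71} × {ρ}, {69, 70, 71} × {σ}, {70} × {ξ, ρ, σ}, {71} × {ξ, ρ, σ}, {69, 70} × {ρ, σ}, {69, 71} × {ρ, σ}, {70, 71} × {ρ, σ}, {69, 70} × {ξ, ρ, σ}, {69, 71} × {ξ, ρ, σ}, {69, 70, 71} × {ρ, σ}, {70, 71} × {ξ, ρ, σ}, {69, 70, 71} × {ξ, ρ, σ}}; |τ_{X×Y}| = 125.

Enumerate products U × V with U ∈ τ_X, V ∈ τ_Y (deduplicated):
  ∅ × ∅ = {} (∅)
  {69} × {ρ} = {(69,ρ)}
  {69} × {σ} = {(69,σ)}
  {70} × {ρ} = {(70,ρ)}
  {70} × {σ} = {(70,σ)}
  {71} × {ρ} = {(71,ρ)}
  {71} × {σ} = {(71,σ)}
  {69} × {ρ, σ} = {(69,ρ), (69,σ)}
  {69, 70} × {ρ} = {(69,ρ), (70,ρ)}
  {69, 71} × {ρ} = {(69,ρ), (71,ρ)}
  {69, 70} × {σ} = {(69,σ), (70,σ)}
  {69, 71} × {σ} = {(69,σ), (71,σ)}
  {70} × {ρ, σ} = {(70,ρ), (70,σ)}
  {70, 71} × {ρ} = {(70,ρ), (71,ρ)}
  {70, 71} × {σ} = {(70,σ), (71,σ)}
  {71} × {ρ, σ} = {(71,ρ), (71,σ)}
  {69} × {ξ, ρ, σ} = {(69,ξ), (69,ρ), (69,σ)}
  {69, 70, 71} × {ρ} = {(69,ρ), (70,ρ), (71,ρ)}
  {69, 70, 71} × {σ} = {(69,σ), (70,σ), (71,σ)}
  {70} × {ξ, ρ, σ} = {(70,ξ), (70,ρ), (70,σ)}
  {71} × {ξ, ρ, σ} = {(71,ξ), (71,ρ), (71,σ)}
  {69, 70} × {ρ, σ} = {(69,ρ), (69,σ), (70,ρ), (70,σ)}
  {69, 71} × {ρ, σ} = {(69,ρ), (69,σ), (71,ρ), (71,σ)}
  {70, 71} × {ρ, σ} = {(70,ρ), (70,σ), (71,ρ), (71,σ)}
  {69, 70} × {ξ, ρ, σ} = {(69,ξ), (69,ρ), (69,σ), (70,ξ), (70,ρ), (70,σ)}
  {69, 71} × {ξ, ρ, σ} = {(69,ξ), (69,ρ), (69,σ), (71,ξ), (71,ρ), (71,σ)}
  {69, 70, 71} × {ρ, σ} = {(69,ρ), (69,σ), (70,ρ), (70,σ), (71,ρ), (71,σ)}
  {70, 71} × {ξ, ρ, σ} = {(70,ξ), (70,ρ), (70,σ), (71,ξ), (71,ρ), (71,σ)}
  {69, 70, 71} × {ξ, ρ, σ} = {(69,ξ), (69,ρ), (69,σ), (70,ξ), (70,ρ), (70,σ), (71,ξ), (71,ρ), (71,σ)}
These 29 distinct sets form the basis B.
Close under arbitrary unions to get τ_{X×Y}; counting gives |τ_{X×Y}| = 125.


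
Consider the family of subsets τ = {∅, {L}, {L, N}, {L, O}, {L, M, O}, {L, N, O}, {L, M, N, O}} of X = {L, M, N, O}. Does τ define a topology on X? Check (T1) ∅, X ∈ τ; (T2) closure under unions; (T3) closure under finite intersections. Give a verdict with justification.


τ IS a topology on X.

Axiom (T1): ∅ ∈ τ? Yes; X ∈ τ? Yes.
Axiom (T2/T3): check pairwise unions and intersections of members of τ.
All pairwise intersections and unions checked — each lies in τ. Therefore τ satisfies (T1), (T2), (T3): it IS a topology on X.


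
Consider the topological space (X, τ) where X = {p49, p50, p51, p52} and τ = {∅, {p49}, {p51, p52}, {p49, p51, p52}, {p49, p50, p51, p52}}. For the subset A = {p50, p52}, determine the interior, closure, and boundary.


int(A) = ∅, cl(A) = {p50, p51, p52}, ∂A = {p50, p51, p52}.

Closed sets in (X, τ) are complements of opens:
  closed(X, τ) = {∅, {p50}, {p49, p50}, {p50, p51, p52}, {p49, p50, p51, p52}}.
int(A) = ⋃ {U ∈ τ : U ⊆ A}. Opens contained in A: ∅.
Taking the union of these: int(A) = ∅.
cl(A) = ⋂ {C closed : A ⊆ C}. Closed sets containing A: {p50, p51, p52}, {p49, p50, p51, p52}.
Intersecting these: cl(A) = {p50, p51, p52}.
∂A = cl(A) ∖ int(A) = {p50, p51, p52} ∖ ∅ = {p50, p51, p52}.


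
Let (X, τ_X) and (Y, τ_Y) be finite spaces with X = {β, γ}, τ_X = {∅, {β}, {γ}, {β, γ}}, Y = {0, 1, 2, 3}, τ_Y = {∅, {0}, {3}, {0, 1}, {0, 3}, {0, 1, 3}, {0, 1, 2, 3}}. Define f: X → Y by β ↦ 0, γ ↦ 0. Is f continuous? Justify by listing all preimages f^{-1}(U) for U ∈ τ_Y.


f IS continuous.

Compute f^{-1}(U) for each U ∈ τ_Y:
  U = ∅: f^{-1}(U) = ∅ ∈ τ_X ✓.
  U = {0}: f^{-1}(U) = {β, γ} ∈ τ_X ✓.
  U = {3}: f^{-1}(U) = ∅ ∈ τ_X ✓.
  U = {0, 1}: f^{-1}(U) = {β, γ} ∈ τ_X ✓.
  U = {0, 3}: f^{-1}(U) = {β, γ} ∈ τ_X ✓.
  U = {0, 1, 3}: f^{-1}(U) = {β, γ} ∈ τ_X ✓.
  U = {0, 1, 2, 3}: f^{-1}(U) = {β, γ} ∈ τ_X ✓.
Every preimage lies in τ_X, so f IS continuous.


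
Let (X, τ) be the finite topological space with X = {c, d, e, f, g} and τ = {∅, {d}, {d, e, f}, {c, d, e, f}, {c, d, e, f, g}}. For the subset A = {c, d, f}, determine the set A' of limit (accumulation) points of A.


A' = {c, e, f, g}

For each x ∈ X, list the open sets U ∈ τ with x ∈ U, then check whether U ∩ (A ∖ {x}) ≠ ∅ for every such U.
  x = c: opens ∋ x are {c, d, e, f}, {c, d, e, f, g}; each meets A ∖ {c}, so x IS a limit point.
  x = d: open {d} ∋ x has {d} ∩ (A ∖ {d}) = ∅, so x is NOT a limit point.
  x = e: opens ∋ x are {d, e, f}, {c, d, e, f}, {c, d, e, f, g}; each meets A ∖ {e}, so x IS a limit point.
  x = f: opens ∋ x are {d, e, f}, {c, d, e, f}, {c, d, e, f, g}; each meets A ∖ {f}, so x IS a limit point.
  x = g: opens ∋ x are {c, d, e, f, g}; each meets A ∖ {g}, so x IS a limit point.
Collecting: A' = {c, e, f, g}.


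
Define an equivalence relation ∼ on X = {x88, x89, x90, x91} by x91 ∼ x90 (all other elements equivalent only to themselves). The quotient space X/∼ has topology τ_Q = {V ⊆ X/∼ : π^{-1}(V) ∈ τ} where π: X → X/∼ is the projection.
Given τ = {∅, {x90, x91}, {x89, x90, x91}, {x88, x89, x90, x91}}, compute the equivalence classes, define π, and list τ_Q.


X/∼ = {[x88], [x89], [x90=x91]}; |τ_Q| = 4.

Equivalence classes: [x88], [x89], [x90=x91].
Quotient map π: X → X/∼ sends x88 ↦ [x88], x89 ↦ [x89], x90 ↦ [x90=x91], x91 ↦ [x90=x91].
For each subset V ⊆ X/∼, compute π^{-1}(V) ⊆ X and check whether π^{-1}(V) ∈ τ. V is open in τ_Q iff π^{-1}(V) ∈ τ.
  V = {}: π^{-1}(V) = ∅ ∈ τ ✓.
  V = {[x88]}: π^{-1}(V) = {x88} ∉ τ ✗.
  V = {[x89]}: π^{-1}(V) = {x89} ∉ τ ✗.
  V = {[x88], [x89]}: π^{-1}(V) = {x88, x89} ∉ τ ✗.
  V = {[x90=x91]}: π^{-1}(V) = {x90, x91} ∈ τ ✓.
  V = {[x88], [x90=x91]}: π^{-1}(V) = {x88, x90, x91} ∉ τ ✗.
  V = {[x89], [x90=x91]}: π^{-1}(V) = {x89, x90, x91} ∈ τ ✓.
  V = {[x88], [x89], [x90=x91]}: π^{-1}(V) = {x88, x89, x90, x91} ∈ τ ✓.
Open sets in the quotient: τ_Q = {{}, {[x90=x91]}, {[x89], [x90=x91]}, {[x88], [x89], [x90=x91]}} (4 elements).
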